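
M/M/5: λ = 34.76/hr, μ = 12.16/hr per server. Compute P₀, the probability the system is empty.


a = λ/μ = 34.76/12.16 = 2.8586; ρ = a/c = 0.5717
Σ_{k=0}^{4} a^k/k! (terms k=0..4) = 1.00000 + 2.85855 + 4.08566 + 3.89303 + 2.78211 = 14.61935
Tail: a^5/(5!(1−ρ)) = 190.86705/(120·0.4283) = 3.71375
P₀ = 1/(14.61935 + 3.71375) = 1/18.33309 = 0.054546

Final: 0.054546


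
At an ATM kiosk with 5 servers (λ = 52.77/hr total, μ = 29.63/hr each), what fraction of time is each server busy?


ρ = λ/(cμ) = 52.77/(5·29.63) = 52.77/148.15 = 0.3562

Final: 0.3562


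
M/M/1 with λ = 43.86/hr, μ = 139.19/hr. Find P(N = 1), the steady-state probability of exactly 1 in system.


ρ = 43.86/139.19 = 0.3151
P_n = (1−ρ)·ρ^n = (1 − 0.3151)·0.3151^1 = 0.6849·0.315109 = 0.215815

Final: 0.215815


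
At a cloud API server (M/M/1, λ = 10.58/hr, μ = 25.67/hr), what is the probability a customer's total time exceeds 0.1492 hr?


W ~ Exponential(μ−λ) for M/M/1.
μ − λ = 25.67 − 10.58 = 15.0900
P(W > t) = e^{−(μ−λ)t} = e^{−2.2514} = 0.105249

Final: 0.105249


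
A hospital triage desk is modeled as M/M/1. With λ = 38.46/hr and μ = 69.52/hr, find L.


ρ = λ/μ = 38.46/69.52 = 0.5532
L = ρ/(1−ρ) = 0.5532/(1 − 0.5532) = 0.5532/0.4468 = 1.2382

Final: 1.2382


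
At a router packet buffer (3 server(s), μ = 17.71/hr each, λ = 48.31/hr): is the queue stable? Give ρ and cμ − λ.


Total capacity cμ = 3·17.71 = 53.13/hr
ρ = λ/(cμ) = 48.31/53.13 = 0.9093
Stable ⇔ ρ < 1: YES
Spare capacity = cμ − λ = 53.13 − 48.31 = 4.82/hr

Final: ρ = 0.9093; stable; margin = 4.82/hr


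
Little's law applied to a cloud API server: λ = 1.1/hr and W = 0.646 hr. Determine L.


L = λW = 1.1·0.646 = 0.7106

Final: 0.7106


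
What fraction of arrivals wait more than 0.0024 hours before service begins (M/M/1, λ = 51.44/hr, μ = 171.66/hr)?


ρ = 51.44/171.66 = 0.2997
P(Wq > t) = ρ·e^{−(μ−λ)t} = 0.2997·e^{−0.2885}
= 0.2997·0.749366 = 0.224557

Final: 0.224557


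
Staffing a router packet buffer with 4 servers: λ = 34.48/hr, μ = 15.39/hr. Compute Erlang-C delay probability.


a = λ/μ = 2.2404; ρ = a/4 = 0.5601
P₀ = 0.099891 (from M/M/c formula)
C(c,a) = [a^c/(c!(1−ρ))]·P₀ = [25.19501/(24·0.4399)]·0.099891
= 2.38646·0.099891 = 0.238386

Final: 0.238386


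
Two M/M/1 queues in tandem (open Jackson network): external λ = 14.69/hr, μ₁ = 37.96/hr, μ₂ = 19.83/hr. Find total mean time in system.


Each node sees arrival rate λ = 14.69/hr (tandem ⇒ throughput preserved).
W₁ = 1/(μ₁−λ) = 1/(37.96−14.69) = 0.04297 hr
W₂ = 1/(μ₂−λ) = 1/(19.83−14.69) = 0.19455 hr
W_total = W₁ + W₂ = 0.04297 + 0.19455 = 0.23753 hr

Final: 0.23753 hr


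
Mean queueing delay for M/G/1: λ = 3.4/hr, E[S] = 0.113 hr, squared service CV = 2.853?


ρ = λ·E[S] = 3.4·0.113 = 0.3842
E[S²] = E[S]²(1+C_s²) = 0.113²·(1+2.853) = 0.049199
Wq = λ·E[S²]/(2(1−ρ)) = 3.4·0.049199/(2·0.6158) = 0.13582 hr

Final: 0.13582 hr


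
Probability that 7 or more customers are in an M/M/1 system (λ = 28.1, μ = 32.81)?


ρ = 28.1/32.81 = 0.8564
P(N ≥ n) = ρ^n = 0.8564^7 = 0.337987

Final: 0.337987


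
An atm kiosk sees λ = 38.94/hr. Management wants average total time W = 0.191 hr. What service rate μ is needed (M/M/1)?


W = 1/(μ−λ) ⇒ μ − λ = 1/W = 1/0.191 = 5.2356
μ = λ + 1/W = 38.94 + 5.2356 = 44.1756 per hr

Final: 44.1756 /hr


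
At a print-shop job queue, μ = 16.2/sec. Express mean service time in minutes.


Mean service time = 1/μ = 1/16.2 second = 0.06173 second
In minutes: 0.06173 × 0.0166667 = 0.001029 min

Final: 0.001029 min


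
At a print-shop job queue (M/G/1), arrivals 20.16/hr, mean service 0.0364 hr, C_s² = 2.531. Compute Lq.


ρ = λ·E[S] = 20.16·0.0364 = 0.7338
Lq = ρ²(1+C_s²)/(2(1−ρ)) = 0.5385·(1+2.531)/(2·0.2662)
= 0.5385·3.5310/0.5324 = 3.57176

Final: 3.57176


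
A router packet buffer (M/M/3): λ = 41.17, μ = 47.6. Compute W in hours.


a = 0.8649; ρ = 0.2883; P₀ = 0.418326
Lq = P₀·a^c·ρ/(c!(1−ρ)²) = 0.02568
Wq = Lq/λ = 0.02568/41.17 = 0.0006237 hr
W = Wq + 1/μ = 0.0006237 + 0.02101 = 0.02163 hr

Final: 0.02163 hr


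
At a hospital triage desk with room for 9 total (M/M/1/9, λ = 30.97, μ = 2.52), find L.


ρ = 30.97/2.52 = 12.2897
L = ρ[1 − (K+1)ρ^K + Kρ^(K+1)] / [(1−ρ)(1−ρ^(K+1))]
Numerator: 12.2897·(1 − 10·6395374503.308797 + 9·78597122368.045013) = 7907431918254.532227
Denominator: (-11.2897)·(-78597122367.045013) = 887336560056.520142
L = 7907431918254.532227/887336560056.520142 = 8.9114

Final: 8.9114


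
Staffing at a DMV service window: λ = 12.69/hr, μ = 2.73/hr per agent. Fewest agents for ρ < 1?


Stability requires cμ > λ ⇔ c > λ/μ.
λ/μ = 12.69/2.73 = 4.6484
Minimum integer c = ⌊4.6484⌋ + 1 = 5
Check: 5·2.73 = 13.65 > 12.69, while 4·2.73 = 10.92 ≤ 12.69

Final: 5 servers


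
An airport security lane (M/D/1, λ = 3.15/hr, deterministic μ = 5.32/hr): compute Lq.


ρ = 3.15/5.32 = 0.5921
M/D/1: Lq = ρ²/(2(1−ρ)) = 0.3506/(2·0.4079) = 0.42975

Final: 0.42975


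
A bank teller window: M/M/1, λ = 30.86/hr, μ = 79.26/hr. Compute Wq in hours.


ρ = 30.86/79.26 = 0.3894
Wq = ρ/(μ−λ) = 0.3894/(79.26 − 30.86) = 0.3894/48.40 = 0.008044 hr

Final: 0.008044 hr


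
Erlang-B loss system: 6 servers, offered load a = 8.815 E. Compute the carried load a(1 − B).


B(6,8.815) = 0.431664 (Erlang-B)
Carried load = a(1 − B) = 8.815·(1 − 0.431664) = 8.815·0.568336 = 5.0099 E

Final: 5.0099 Erlangs


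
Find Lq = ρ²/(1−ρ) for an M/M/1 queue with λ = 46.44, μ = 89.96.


ρ = 46.44/89.96 = 0.5162
Lq = ρ²/(1−ρ) = 0.2665/0.4838 = 0.5509

Final: 0.5509


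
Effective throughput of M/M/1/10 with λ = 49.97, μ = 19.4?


ρ = 2.5758; P_K = (1−ρ)ρ^10/(1−ρ^11) = 0.611786
λ_eff = λ(1 − P_K) = 49.97·(1 − 0.611786) = 49.97·0.388214 = 19.3991 /hr

Final: 19.3991 /hr


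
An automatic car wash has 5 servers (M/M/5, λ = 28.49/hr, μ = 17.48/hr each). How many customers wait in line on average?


a = λ/μ = 1.6299; ρ = a/5 = 0.3260
P₀ = 0.195468
Lq = P₀·a^c·ρ / (c!·(1−ρ)²) = 0.195468·11.50152·0.3260/(120·0.45431)
= 0.01344

Final: 0.01344


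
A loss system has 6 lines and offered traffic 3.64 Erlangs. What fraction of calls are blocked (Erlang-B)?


B(c,a) = (a^c/c!) / Σ_{k=0}^{c} a^k/k!
a^6/6! = 3.230545
Σ terms (k=0..6): 1.00000 + 3.64000 + 6.62480 + 8.03809 + 7.31466 + 5.32507 + 3.23055 = 35.173173
B = 3.230545/35.173173 = 0.091847

Final: 0.091847


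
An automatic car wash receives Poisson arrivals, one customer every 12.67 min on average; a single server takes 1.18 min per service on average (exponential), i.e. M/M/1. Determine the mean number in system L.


λ = 60/12.67 = 4.7356 /hr
μ = 60/1.18 = 50.8475 /hr
ρ = λ/μ = 4.7356/50.8475 = 0.09313
L = ρ/(1−ρ) = 0.09313/0.9069 = 0.1027

Final: 0.1027


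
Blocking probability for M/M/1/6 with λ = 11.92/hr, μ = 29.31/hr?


ρ = λ/μ = 11.92/29.31 = 0.4067
P_K = (1−ρ)ρ^K/(1−ρ^(K+1)) = (0.5933·0.004524)/(1 − 0.001840)
= 0.002684/0.998160 = 0.002689

Final: 0.002689


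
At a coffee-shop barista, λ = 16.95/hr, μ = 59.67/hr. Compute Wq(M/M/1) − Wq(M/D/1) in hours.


ρ = 16.95/59.67 = 0.2841
Wq(M/M/1) = ρ/(μ−λ) = 0.2841/42.72 = 0.006649 hr
Wq(M/D/1) = ρ/(2(μ−λ)) = 0.003325 hr
Savings = 0.006649 − 0.003325 = 0.003325 hr

Final: 0.003325 hr


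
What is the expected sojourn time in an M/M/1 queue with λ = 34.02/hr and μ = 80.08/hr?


W = 1/(μ−λ) = 1/(80.08 − 34.02) = 1/46.06 = 0.02171 hr

Final: 0.02171 hr


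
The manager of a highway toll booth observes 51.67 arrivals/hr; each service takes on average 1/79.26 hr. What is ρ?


ρ = λ/μ = 51.67/79.26 = 0.6519

Final: 0.6519


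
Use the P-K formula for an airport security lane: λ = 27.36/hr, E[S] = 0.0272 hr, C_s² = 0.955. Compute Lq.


ρ = λ·E[S] = 27.36·0.0272 = 0.7442
Lq = ρ²(1+C_s²)/(2(1−ρ)) = 0.5538·(1+0.955)/(2·0.2558)
= 0.5538·1.9550/0.5116 = 2.11628

Final: 2.11628


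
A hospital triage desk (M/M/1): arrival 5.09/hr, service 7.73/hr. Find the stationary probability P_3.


ρ = 5.09/7.73 = 0.6585
P_n = (1−ρ)·ρ^n = (1 − 0.6585)·0.6585^3 = 0.3415·0.285506 = 0.097508

Final: 0.097508


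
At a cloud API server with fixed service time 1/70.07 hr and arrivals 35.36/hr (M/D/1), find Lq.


ρ = 35.36/70.07 = 0.5046
M/D/1: Lq = ρ²/(2(1−ρ)) = 0.2547/(2·0.4954) = 0.25704

Final: 0.25704


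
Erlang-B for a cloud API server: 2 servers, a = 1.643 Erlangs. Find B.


B(c,a) = (a^c/c!) / Σ_{k=0}^{c} a^k/k!
a^2/2! = 1.349724
Σ terms (k=0..2): 1.00000 + 1.64300 + 1.34972 = 3.992725
B = 1.349724/3.992725 = 0.338046

Final: 0.338046


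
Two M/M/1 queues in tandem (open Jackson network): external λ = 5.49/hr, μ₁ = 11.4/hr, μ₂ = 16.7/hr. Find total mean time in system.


Each node sees arrival rate λ = 5.49/hr (tandem ⇒ throughput preserved).
W₁ = 1/(μ₁−λ) = 1/(11.4−5.49) = 0.16920 hr
W₂ = 1/(μ₂−λ) = 1/(16.7−5.49) = 0.08921 hr
W_total = W₁ + W₂ = 0.16920 + 0.08921 = 0.25841 hr

Final: 0.25841 hr


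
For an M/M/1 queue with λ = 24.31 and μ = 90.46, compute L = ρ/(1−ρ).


ρ = λ/μ = 24.31/90.46 = 0.2687
L = ρ/(1−ρ) = 0.2687/(1 − 0.2687) = 0.2687/0.7313 = 0.3675

Final: 0.3675


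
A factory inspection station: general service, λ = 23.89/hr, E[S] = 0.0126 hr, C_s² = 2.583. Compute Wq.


ρ = λ·E[S] = 23.89·0.0126 = 0.3010
E[S²] = E[S]²(1+C_s²) = 0.0126²·(1+2.583) = 0.0005688
Wq = λ·E[S²]/(2(1−ρ)) = 23.89·0.0005688/(2·0.6990) = 0.009721 hr

Final: 0.009721 hr


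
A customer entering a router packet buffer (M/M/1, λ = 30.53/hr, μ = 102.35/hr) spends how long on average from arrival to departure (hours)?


W = 1/(μ−λ) = 1/(102.35 − 30.53) = 1/71.82 = 0.01392 hr

Final: 0.01392 hr


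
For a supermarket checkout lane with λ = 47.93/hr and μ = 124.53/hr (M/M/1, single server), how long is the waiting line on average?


ρ = 47.93/124.53 = 0.3849
Lq = ρ²/(1−ρ) = 0.1481/0.6151 = 0.2408

Final: 0.2408


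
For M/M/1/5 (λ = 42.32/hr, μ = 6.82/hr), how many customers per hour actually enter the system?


ρ = 6.2053; P_K = (1−ρ)ρ^5/(1−ρ^6) = 0.838862
λ_eff = λ(1 − P_K) = 42.32·(1 − 0.838862) = 42.32·0.161138 = 6.8194 /hr

Final: 6.8194 /hr


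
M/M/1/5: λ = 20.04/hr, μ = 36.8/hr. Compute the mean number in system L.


ρ = 20.04/36.8 = 0.5446
L = ρ[1 − (K+1)ρ^K + Kρ^(K+1)] / [(1−ρ)(1−ρ^(K+1))]
Numerator: 0.5446·(1 − 6·0.047891 + 5·0.026080) = 0.459098
Denominator: (0.4554)·(0.973920) = 0.443557
L = 0.459098/0.443557 = 1.0350

Final: 1.0350


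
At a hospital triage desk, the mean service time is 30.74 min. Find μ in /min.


μ = 1/(service time) in consistent units.
1 minute = 1 min, so μ = 1/30.74 = 0.03253 per minute

Final: 0.03253 /min


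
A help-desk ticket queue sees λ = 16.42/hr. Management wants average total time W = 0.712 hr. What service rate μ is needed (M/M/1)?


W = 1/(μ−λ) ⇒ μ − λ = 1/W = 1/0.712 = 1.4045
μ = λ + 1/W = 16.42 + 1.4045 = 17.8245 per hr

Final: 17.8245 /hr


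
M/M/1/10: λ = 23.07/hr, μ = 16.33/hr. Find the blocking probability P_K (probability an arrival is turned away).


ρ = λ/μ = 23.07/16.33 = 1.4127
P_K = (1−ρ)ρ^K/(1−ρ^(K+1)) = (-0.4127·31.667523)/(1 − 44.737891)
= -13.070368/-43.737891 = 0.298834

Final: 0.298834


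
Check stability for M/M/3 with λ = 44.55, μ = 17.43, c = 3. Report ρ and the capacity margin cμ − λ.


Total capacity cμ = 3·17.43 = 52.29/hr
ρ = λ/(cμ) = 44.55/52.29 = 0.8520
Stable ⇔ ρ < 1: YES
Spare capacity = cμ − λ = 52.29 − 44.55 = 7.74/hr

Final: ρ = 0.8520; stable; margin = 7.74/hr


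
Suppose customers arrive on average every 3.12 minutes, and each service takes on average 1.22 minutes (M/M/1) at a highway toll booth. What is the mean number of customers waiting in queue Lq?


λ = 60/3.12 = 19.2308 /hr
μ = 60/1.22 = 49.1803 /hr
ρ = λ/μ = 19.2308/49.1803 = 0.3910
Lq = ρ²/(1−ρ) = 0.1529/0.6090 = 0.2511

Final: 0.2511


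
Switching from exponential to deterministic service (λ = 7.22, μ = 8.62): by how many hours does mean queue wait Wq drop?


ρ = 7.22/8.62 = 0.8376
Wq(M/M/1) = ρ/(μ−λ) = 0.8376/1.40 = 0.59828 hr
Wq(M/D/1) = ρ/(2(μ−λ)) = 0.29914 hr
Savings = 0.59828 − 0.29914 = 0.29914 hr

Final: 0.29914 hr


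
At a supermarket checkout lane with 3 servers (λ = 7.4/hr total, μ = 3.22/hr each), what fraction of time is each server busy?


ρ = λ/(cμ) = 7.4/(3·3.22) = 7.4/9.66 = 0.7660

Final: 0.7660


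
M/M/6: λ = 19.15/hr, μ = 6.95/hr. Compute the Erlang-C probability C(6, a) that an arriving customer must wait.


a = λ/μ = 2.7554; ρ = a/6 = 0.4592
P₀ = 0.062943 (from M/M/c formula)
C(c,a) = [a^c/(c!(1−ρ))]·P₀ = [437.62673/(720·0.5408)]·0.062943
= 1.12399·0.062943 = 0.070747

Final: 0.070747


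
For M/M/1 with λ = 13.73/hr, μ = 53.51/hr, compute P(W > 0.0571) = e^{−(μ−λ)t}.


W ~ Exponential(μ−λ) for M/M/1.
μ − λ = 53.51 − 13.73 = 39.7800
P(W > t) = e^{−(μ−λ)t} = e^{−2.2714} = 0.103164

Final: 0.103164


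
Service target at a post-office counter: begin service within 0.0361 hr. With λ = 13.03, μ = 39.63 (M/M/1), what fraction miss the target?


ρ = 13.03/39.63 = 0.3288
P(Wq > t) = ρ·e^{−(μ−λ)t} = 0.3288·e^{−0.9603}
= 0.3288·0.382793 = 0.125859

Final: 0.125859


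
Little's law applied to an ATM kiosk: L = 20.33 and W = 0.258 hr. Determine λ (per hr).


λ = L/W = 20.33/0.258 = 78.7984 /hr

Final: 78.7984 /hr


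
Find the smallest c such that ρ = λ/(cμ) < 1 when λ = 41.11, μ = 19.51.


Stability requires cμ > λ ⇔ c > λ/μ.
λ/μ = 41.11/19.51 = 2.1071
Minimum integer c = ⌊2.1071⌋ + 1 = 3
Check: 3·19.51 = 58.53 > 41.11, while 2·19.51 = 39.02 ≤ 41.11

Final: 3 servers


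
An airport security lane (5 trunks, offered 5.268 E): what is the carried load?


B(5,5.268) = 0.306223 (Erlang-B)
Carried load = a(1 − B) = 5.268·(1 − 0.306223) = 5.268·0.693777 = 3.6548 E

Final: 3.6548 Erlangs


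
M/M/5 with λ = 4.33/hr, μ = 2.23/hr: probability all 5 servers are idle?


a = λ/μ = 4.33/2.23 = 1.9417; ρ = a/c = 0.3883
Σ_{k=0}^{4} a^k/k! (terms k=0..4) = 1.00000 + 1.94170 + 1.88511 + 1.22011 + 0.59227 = 6.63919
Tail: a^5/(5!(1−ρ)) = 27.60039/(120·0.6117) = 0.37603
P₀ = 1/(6.63919 + 0.37603) = 1/7.01522 = 0.142547

Final: 0.142547


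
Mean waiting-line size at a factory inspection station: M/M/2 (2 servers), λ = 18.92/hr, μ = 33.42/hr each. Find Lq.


a = λ/μ = 0.5661; ρ = a/2 = 0.2831
P₀ = 0.558769
Lq = P₀·a^c·ρ / (c!·(1−ρ)²) = 0.558769·0.32050·0.2831/(2·0.51400)
= 0.04931

Final: 0.04931


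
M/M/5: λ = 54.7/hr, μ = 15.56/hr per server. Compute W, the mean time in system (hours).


a = 3.5154; ρ = 0.7031; P₀ = 0.025402
Lq = P₀·a^c·ρ/(c!(1−ρ)²) = 0.90639
Wq = Lq/λ = 0.90639/54.7 = 0.01657 hr
W = Wq + 1/μ = 0.01657 + 0.06427 = 0.08084 hr

Final: 0.08084 hr


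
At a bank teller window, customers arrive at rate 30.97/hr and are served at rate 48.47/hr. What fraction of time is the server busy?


ρ = λ/μ = 30.97/48.47 = 0.6390

Final: 0.6390


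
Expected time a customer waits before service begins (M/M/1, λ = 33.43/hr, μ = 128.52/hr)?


ρ = 33.43/128.52 = 0.2601
Wq = ρ/(μ−λ) = 0.2601/(128.52 − 33.43) = 0.2601/95.09 = 0.002735 hr

Final: 0.002735 hr


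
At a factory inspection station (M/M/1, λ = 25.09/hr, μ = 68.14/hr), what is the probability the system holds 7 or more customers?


ρ = 25.09/68.14 = 0.3682
P(N ≥ n) = ρ^n = 0.3682^7 = 0.0009177

Final: 0.0009177


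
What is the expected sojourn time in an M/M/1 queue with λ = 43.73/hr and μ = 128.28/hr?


W = 1/(μ−λ) = 1/(128.28 − 43.73) = 1/84.55 = 0.01183 hr

Final: 0.01183 hr


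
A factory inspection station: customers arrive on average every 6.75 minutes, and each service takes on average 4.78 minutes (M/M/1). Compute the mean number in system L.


λ = 60/6.75 = 8.8889 /hr
μ = 60/4.78 = 12.5523 /hr
ρ = λ/μ = 8.8889/12.5523 = 0.7081
L = ρ/(1−ρ) = 0.7081/0.2919 = 2.4264

Final: 2.4264


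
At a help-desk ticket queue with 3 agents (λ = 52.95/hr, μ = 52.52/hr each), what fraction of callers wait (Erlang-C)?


a = λ/μ = 1.0082; ρ = a/3 = 0.3361
P₀ = 0.360535 (from M/M/c formula)
C(c,a) = [a^c/(c!(1−ρ))]·P₀ = [1.02476/(6·0.6639)]·0.360535
= 0.25724·0.360535 = 0.092746

Final: 0.092746


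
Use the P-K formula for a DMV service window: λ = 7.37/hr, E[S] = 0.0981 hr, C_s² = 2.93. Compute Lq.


ρ = λ·E[S] = 7.37·0.0981 = 0.7230
Lq = ρ²(1+C_s²)/(2(1−ρ)) = 0.5227·(1+2.93)/(2·0.2770)
= 0.5227·3.9300/0.5540 = 3.70810

Final: 3.70810


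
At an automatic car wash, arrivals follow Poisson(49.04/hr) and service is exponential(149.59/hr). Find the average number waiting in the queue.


ρ = 49.04/149.59 = 0.3278
Lq = ρ²/(1−ρ) = 0.1075/0.6722 = 0.1599

Final: 0.1599


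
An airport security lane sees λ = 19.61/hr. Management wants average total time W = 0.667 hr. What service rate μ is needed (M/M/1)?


W = 1/(μ−λ) ⇒ μ − λ = 1/W = 1/0.667 = 1.4993
μ = λ + 1/W = 19.61 + 1.4993 = 21.1093 per hr

Final: 21.1093 /hr


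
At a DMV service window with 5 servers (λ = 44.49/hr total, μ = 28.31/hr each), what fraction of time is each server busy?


ρ = λ/(cμ) = 44.49/(5·28.31) = 44.49/141.55 = 0.3143

Final: 0.3143


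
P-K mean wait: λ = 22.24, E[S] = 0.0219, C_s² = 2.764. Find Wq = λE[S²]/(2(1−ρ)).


ρ = λ·E[S] = 22.24·0.0219 = 0.4871
E[S²] = E[S]²(1+C_s²) = 0.0219²·(1+2.764) = 0.001805
Wq = λ·E[S²]/(2(1−ρ)) = 22.24·0.001805/(2·0.5129) = 0.03914 hr

Final: 0.03914 hr


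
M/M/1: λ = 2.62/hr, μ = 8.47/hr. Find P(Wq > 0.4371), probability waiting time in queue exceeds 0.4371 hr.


ρ = 2.62/8.47 = 0.3093
P(Wq > t) = ρ·e^{−(μ−λ)t} = 0.3093·e^{−2.5570}
= 0.3093·0.077534 = 0.023983

Final: 0.023983


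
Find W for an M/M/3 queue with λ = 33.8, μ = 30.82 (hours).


a = 1.0967; ρ = 0.3656; P₀ = 0.328454
Lq = P₀·a^c·ρ/(c!(1−ρ)²) = 0.06558
Wq = Lq/λ = 0.06558/33.8 = 0.001940 hr
W = Wq + 1/μ = 0.001940 + 0.03245 = 0.03439 hr

Final: 0.03439 hr


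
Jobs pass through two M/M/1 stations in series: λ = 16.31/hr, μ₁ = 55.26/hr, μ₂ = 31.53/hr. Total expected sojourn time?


Each node sees arrival rate λ = 16.31/hr (tandem ⇒ throughput preserved).
W₁ = 1/(μ₁−λ) = 1/(55.26−16.31) = 0.02567 hr
W₂ = 1/(μ₂−λ) = 1/(31.53−16.31) = 0.06570 hr
W_total = W₁ + W₂ = 0.02567 + 0.06570 = 0.09138 hr

Final: 0.09138 hr


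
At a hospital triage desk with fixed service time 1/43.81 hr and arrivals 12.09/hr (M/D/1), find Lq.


ρ = 12.09/43.81 = 0.2760
M/D/1: Lq = ρ²/(2(1−ρ)) = 0.07616/(2·0.7240) = 0.05259

Final: 0.05259


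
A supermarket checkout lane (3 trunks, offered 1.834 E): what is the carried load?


B(3,1.834) = 0.185452 (Erlang-B)
Carried load = a(1 − B) = 1.834·(1 − 0.185452) = 1.834·0.814548 = 1.4939 E

Final: 1.4939 Erlangs


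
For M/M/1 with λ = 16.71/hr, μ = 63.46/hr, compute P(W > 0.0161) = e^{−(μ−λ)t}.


W ~ Exponential(μ−λ) for M/M/1.
μ − λ = 63.46 − 16.71 = 46.7500
P(W > t) = e^{−(μ−λ)t} = e^{−0.7527} = 0.471105

Final: 0.471105


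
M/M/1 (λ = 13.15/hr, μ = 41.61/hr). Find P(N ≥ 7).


ρ = 13.15/41.61 = 0.3160
P(N ≥ n) = ρ^n = 0.3160^7 = 0.0003148

Final: 0.0003148


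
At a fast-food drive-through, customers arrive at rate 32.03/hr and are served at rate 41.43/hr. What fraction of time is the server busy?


ρ = λ/μ = 32.03/41.43 = 0.7731

Final: 0.7731


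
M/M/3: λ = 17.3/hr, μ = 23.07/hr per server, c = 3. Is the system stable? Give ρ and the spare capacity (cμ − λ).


Total capacity cμ = 3·23.07 = 69.21/hr
ρ = λ/(cμ) = 17.3/69.21 = 0.2500
Stable ⇔ ρ < 1: YES
Spare capacity = cμ − λ = 69.21 − 17.3 = 51.91/hr

Final: ρ = 0.2500; stable; margin = 51.91/hr


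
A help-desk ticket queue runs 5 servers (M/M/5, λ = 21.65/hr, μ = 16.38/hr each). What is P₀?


a = λ/μ = 21.65/16.38 = 1.3217; ρ = a/c = 0.2643
Σ_{k=0}^{4} a^k/k! (terms k=0..4) = 1.00000 + 1.32173 + 0.87349 + 0.38484 + 0.12716 = 3.70723
Tail: a^5/(5!(1−ρ)) = 4.03385/(120·0.7357) = 0.04569
P₀ = 1/(3.70723 + 0.04569) = 1/3.75292 = 0.266459

Final: 0.266459


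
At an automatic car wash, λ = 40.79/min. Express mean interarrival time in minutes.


Mean interarrival time = 1/λ = 1/40.79 minute = 0.02452 minute
In minutes: 0.02452 × 1 = 0.02452 min

Final: 0.02452 min


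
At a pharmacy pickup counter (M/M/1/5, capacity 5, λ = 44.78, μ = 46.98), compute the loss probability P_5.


ρ = λ/μ = 44.78/46.98 = 0.9532
P_K = (1−ρ)ρ^K/(1−ρ^(K+1)) = (0.04683·0.786784)/(1 − 0.749940)
= 0.036844/0.250060 = 0.147340

Final: 0.147340


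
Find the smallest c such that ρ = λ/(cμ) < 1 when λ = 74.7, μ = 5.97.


Stability requires cμ > λ ⇔ c > λ/μ.
λ/μ = 74.7/5.97 = 12.5126
Minimum integer c = ⌊12.5126⌋ + 1 = 13
Check: 13·5.97 = 77.61 > 74.7, while 12·5.97 = 71.64 ≤ 74.7

Final: 13 servers


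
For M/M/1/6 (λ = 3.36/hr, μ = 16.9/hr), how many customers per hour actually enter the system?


ρ = 0.1988; P_K = (1−ρ)ρ^6/(1−ρ^7) = 0.00004948
λ_eff = λ(1 − P_K) = 3.36·(1 − 0.00004948) = 3.36·0.999951 = 3.3598 /hr

Final: 3.3598 /hr


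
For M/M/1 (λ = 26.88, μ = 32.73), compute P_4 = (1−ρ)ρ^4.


ρ = 26.88/32.73 = 0.8213
P_n = (1−ρ)·ρ^n = (1 − 0.8213)·0.8213^4 = 0.1787·0.454918 = 0.081310

Final: 0.081310


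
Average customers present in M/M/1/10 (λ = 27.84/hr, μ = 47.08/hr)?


ρ = 27.84/47.08 = 0.5913
L = ρ[1 − (K+1)ρ^K + Kρ^(K+1)] / [(1−ρ)(1−ρ^(K+1))]
Numerator: 0.5913·(1 − 11·0.005228 + 10·0.003091) = 0.575609
Denominator: (0.4087)·(0.996909) = 0.407403
L = 0.575609/0.407403 = 1.4129

Final: 1.4129


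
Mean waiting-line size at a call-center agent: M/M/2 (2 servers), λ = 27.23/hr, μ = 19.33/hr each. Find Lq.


a = λ/μ = 1.4087; ρ = a/2 = 0.7043
P₀ = 0.173471
Lq = P₀·a^c·ρ / (c!·(1−ρ)²) = 0.173471·1.98441·0.7043/(2·0.08741)
= 1.38690

Final: 1.38690


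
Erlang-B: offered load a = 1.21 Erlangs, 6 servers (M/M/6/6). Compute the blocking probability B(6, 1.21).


B(c,a) = (a^c/c!) / Σ_{k=0}^{c} a^k/k!
a^6/6! = 0.004359
Σ terms (k=0..6): 1.00000 + 1.21000 + 0.73205 + 0.29526 + 0.08932 + 0.02161 + 0.004359 = 3.352600
B = 0.004359/3.352600 = 0.001300

Final: 0.001300


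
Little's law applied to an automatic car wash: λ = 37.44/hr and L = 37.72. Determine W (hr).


W = L/λ = 37.72/37.44 = 1.0075 hr

Final: 1.0075 hr


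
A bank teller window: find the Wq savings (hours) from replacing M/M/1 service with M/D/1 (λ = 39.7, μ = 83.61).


ρ = 39.7/83.61 = 0.4748
Wq(M/M/1) = ρ/(μ−λ) = 0.4748/43.91 = 0.01081 hr
Wq(M/D/1) = ρ/(2(μ−λ)) = 0.005407 hr
Savings = 0.01081 − 0.005407 = 0.005407 hr

Final: 0.005407 hr


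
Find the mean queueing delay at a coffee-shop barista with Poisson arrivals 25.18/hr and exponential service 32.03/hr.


ρ = 25.18/32.03 = 0.7861
Wq = ρ/(μ−λ) = 0.7861/(32.03 − 25.18) = 0.7861/6.85 = 0.1148 hr

Final: 0.1148 hr


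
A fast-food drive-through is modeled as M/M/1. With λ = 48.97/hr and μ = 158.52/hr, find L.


ρ = λ/μ = 48.97/158.52 = 0.3089
L = ρ/(1−ρ) = 0.3089/(1 − 0.3089) = 0.3089/0.6911 = 0.4470

Final: 0.4470


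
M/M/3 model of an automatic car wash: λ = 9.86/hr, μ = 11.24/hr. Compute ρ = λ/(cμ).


ρ = λ/(cμ) = 9.86/(3·11.24) = 9.86/33.72 = 0.2924

Final: 0.2924


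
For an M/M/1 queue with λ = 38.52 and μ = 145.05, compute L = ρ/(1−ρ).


ρ = λ/μ = 38.52/145.05 = 0.2656
L = ρ/(1−ρ) = 0.2656/(1 − 0.2656) = 0.2656/0.7344 = 0.3616

Final: 0.3616


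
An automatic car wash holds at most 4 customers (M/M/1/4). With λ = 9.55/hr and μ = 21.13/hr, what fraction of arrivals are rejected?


ρ = λ/μ = 9.55/21.13 = 0.4520
P_K = (1−ρ)ρ^K/(1−ρ^(K+1)) = (0.5480·0.041727)/(1 − 0.018859)
= 0.022868/0.981141 = 0.023307

Final: 0.023307


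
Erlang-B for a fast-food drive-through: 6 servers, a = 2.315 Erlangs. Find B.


B(c,a) = (a^c/c!) / Σ_{k=0}^{c} a^k/k!
a^6/6! = 0.213783
Σ terms (k=0..6): 1.00000 + 2.31500 + 2.67961 + 2.06777 + 1.19672 + 0.55408 + 0.21378 = 10.026965
B = 0.213783/10.026965 = 0.021321

Final: 0.021321


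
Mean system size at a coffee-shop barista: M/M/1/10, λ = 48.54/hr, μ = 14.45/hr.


ρ = 48.54/14.45 = 3.3592
L = ρ[1 − (K+1)ρ^K + Kρ^(K+1)] / [(1−ρ)(1−ρ^(K+1))]
Numerator: 3.3592·(1 − 11·182944.454312 + 10·614541.440298) = 13883536.451579
Denominator: (-2.3592)·(-614540.440298) = 1449805.094101
L = 13883536.451579/1449805.094101 = 9.5761

Final: 9.5761


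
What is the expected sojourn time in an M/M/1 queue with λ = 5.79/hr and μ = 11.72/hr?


W = 1/(μ−λ) = 1/(11.72 − 5.79) = 1/5.93 = 0.1686 hr

Final: 0.1686 hr


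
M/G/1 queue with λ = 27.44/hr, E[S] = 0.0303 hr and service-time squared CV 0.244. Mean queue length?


ρ = λ·E[S] = 27.44·0.0303 = 0.8314
Lq = ρ²(1+C_s²)/(2(1−ρ)) = 0.6913·(1+0.244)/(2·0.1686)
= 0.6913·1.2440/0.3371 = 2.55075

Final: 2.55075


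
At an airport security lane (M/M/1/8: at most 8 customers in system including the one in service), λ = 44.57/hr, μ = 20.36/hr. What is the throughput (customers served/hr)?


ρ = 2.1891; P_K = (1−ρ)ρ^8/(1−ρ^9) = 0.543661
λ_eff = λ(1 − P_K) = 44.57·(1 − 0.543661) = 44.57·0.456339 = 20.3390 /hr

Final: 20.3390 /hr


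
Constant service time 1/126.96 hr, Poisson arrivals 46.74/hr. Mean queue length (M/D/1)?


ρ = 46.74/126.96 = 0.3681
M/D/1: Lq = ρ²/(2(1−ρ)) = 0.1355/(2·0.6319) = 0.10725

Final: 0.10725


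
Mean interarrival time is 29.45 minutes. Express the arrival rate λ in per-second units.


λ = 1/(interarrival time) in consistent units.
1 second = 0.0166667 min, so λ = 0.0166667/29.45 = 0.0005659 per second

Final: 0.0005659 /sec


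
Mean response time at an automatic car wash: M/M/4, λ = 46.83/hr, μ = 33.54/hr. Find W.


a = 1.3962; ρ = 0.3491; P₀ = 0.245826
Lq = P₀·a^c·ρ/(c!(1−ρ)²) = 0.03207
Wq = Lq/λ = 0.03207/46.83 = 0.0006848 hr
W = Wq + 1/μ = 0.0006848 + 0.02982 = 0.03050 hr

Final: 0.03050 hr


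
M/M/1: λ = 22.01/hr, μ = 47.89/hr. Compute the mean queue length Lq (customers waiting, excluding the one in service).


ρ = 22.01/47.89 = 0.4596
Lq = ρ²/(1−ρ) = 0.2112/0.5404 = 0.3909

Final: 0.3909


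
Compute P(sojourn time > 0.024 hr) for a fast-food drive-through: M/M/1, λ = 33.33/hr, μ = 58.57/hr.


W ~ Exponential(μ−λ) for M/M/1.
μ − λ = 58.57 − 33.33 = 25.2400
P(W > t) = e^{−(μ−λ)t} = e^{−0.6058} = 0.545660

Final: 0.545660


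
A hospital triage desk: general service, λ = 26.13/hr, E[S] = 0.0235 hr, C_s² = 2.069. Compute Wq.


ρ = λ·E[S] = 26.13·0.0235 = 0.6141
E[S²] = E[S]²(1+C_s²) = 0.0235²·(1+2.069) = 0.001695
Wq = λ·E[S²]/(2(1−ρ)) = 26.13·0.001695/(2·0.3859) = 0.05737 hr

Final: 0.05737 hr


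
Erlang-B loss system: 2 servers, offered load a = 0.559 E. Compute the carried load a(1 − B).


B(2,0.559) = 0.091090 (Erlang-B)
Carried load = a(1 − B) = 0.559·(1 − 0.091090) = 0.559·0.908910 = 0.5081 E

Final: 0.5081 Erlangs


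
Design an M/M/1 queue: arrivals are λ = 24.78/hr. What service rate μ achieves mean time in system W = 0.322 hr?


W = 1/(μ−λ) ⇒ μ − λ = 1/W = 1/0.322 = 3.1056
μ = λ + 1/W = 24.78 + 3.1056 = 27.8856 per hr

Final: 27.8856 /hr


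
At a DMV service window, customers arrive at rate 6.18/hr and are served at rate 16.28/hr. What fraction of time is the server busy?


ρ = λ/μ = 6.18/16.28 = 0.3796

Final: 0.3796


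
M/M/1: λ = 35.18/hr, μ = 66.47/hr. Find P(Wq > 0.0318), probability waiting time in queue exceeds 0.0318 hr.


ρ = 35.18/66.47 = 0.5293
P(Wq > t) = ρ·e^{−(μ−λ)t} = 0.5293·e^{−0.9950}
= 0.5293·0.369715 = 0.195676

Final: 0.195676


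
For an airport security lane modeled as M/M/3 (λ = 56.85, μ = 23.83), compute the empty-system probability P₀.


a = λ/μ = 56.85/23.83 = 2.3856; ρ = a/c = 0.7952
Σ_{k=0}^{2} a^k/k! (terms k=0..2) = 1.00000 + 2.38565 + 2.84566 = 6.23131
Tail: a^3/(3!(1−ρ)) = 13.57748/(6·0.2048) = 11.05025
P₀ = 1/(6.23131 + 11.05025) = 1/17.28156 = 0.057865

Final: 0.057865


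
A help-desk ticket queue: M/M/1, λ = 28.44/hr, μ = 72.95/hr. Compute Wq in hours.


ρ = 28.44/72.95 = 0.3899
Wq = ρ/(μ−λ) = 0.3899/(72.95 − 28.44) = 0.3899/44.51 = 0.008759 hr

Final: 0.008759 hr


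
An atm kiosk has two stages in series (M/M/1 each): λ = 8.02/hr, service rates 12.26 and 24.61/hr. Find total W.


Each node sees arrival rate λ = 8.02/hr (tandem ⇒ throughput preserved).
W₁ = 1/(μ₁−λ) = 1/(12.26−8.02) = 0.23585 hr
W₂ = 1/(μ₂−λ) = 1/(24.61−8.02) = 0.06028 hr
W_total = W₁ + W₂ = 0.23585 + 0.06028 = 0.29613 hr

Final: 0.29613 hr


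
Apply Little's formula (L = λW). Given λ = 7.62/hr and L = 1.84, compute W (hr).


W = L/λ = 1.84/7.62 = 0.2415 hr

Final: 0.2415 hr


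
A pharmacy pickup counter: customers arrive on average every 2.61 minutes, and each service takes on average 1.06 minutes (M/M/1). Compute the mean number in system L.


λ = 60/2.61 = 22.9885 /hr
μ = 60/1.06 = 56.6038 /hr
ρ = λ/μ = 22.9885/56.6038 = 0.4061
L = ρ/(1−ρ) = 0.4061/0.5939 = 0.6839

Final: 0.6839


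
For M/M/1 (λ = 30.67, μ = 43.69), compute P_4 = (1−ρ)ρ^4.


ρ = 30.67/43.69 = 0.7020
P_n = (1−ρ)·ρ^n = (1 − 0.7020)·0.7020^4 = 0.2980·0.242844 = 0.072370

Final: 0.072370


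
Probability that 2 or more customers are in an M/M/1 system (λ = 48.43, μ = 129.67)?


ρ = 48.43/129.67 = 0.3735
P(N ≥ n) = ρ^n = 0.3735^2 = 0.139492

Final: 0.139492


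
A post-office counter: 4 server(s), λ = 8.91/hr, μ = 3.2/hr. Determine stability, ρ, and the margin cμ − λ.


Total capacity cμ = 4·3.2 = 12.80/hr
ρ = λ/(cμ) = 8.91/12.80 = 0.6961
Stable ⇔ ρ < 1: YES
Spare capacity = cμ − λ = 12.80 − 8.91 = 3.89/hr

Final: ρ = 0.6961; stable; margin = 3.89/hr


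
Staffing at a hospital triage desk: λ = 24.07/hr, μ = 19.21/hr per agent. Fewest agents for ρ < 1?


Stability requires cμ > λ ⇔ c > λ/μ.
λ/μ = 24.07/19.21 = 1.2530
Minimum integer c = ⌊1.2530⌋ + 1 = 2
Check: 2·19.21 = 38.42 > 24.07, while 1·19.21 = 19.21 ≤ 24.07

Final: 2 servers


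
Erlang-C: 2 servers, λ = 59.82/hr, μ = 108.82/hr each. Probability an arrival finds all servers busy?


a = λ/μ = 0.5497; ρ = a/2 = 0.2749
P₀ = 0.568803 (from M/M/c formula)
C(c,a) = [a^c/(c!(1−ρ))]·P₀ = [0.30219/(2·0.7251)]·0.568803
= 0.20836·0.568803 = 0.118518

Final: 0.118518


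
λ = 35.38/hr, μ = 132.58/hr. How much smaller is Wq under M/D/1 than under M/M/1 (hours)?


ρ = 35.38/132.58 = 0.2669
Wq(M/M/1) = ρ/(μ−λ) = 0.2669/97.20 = 0.002745 hr
Wq(M/D/1) = ρ/(2(μ−λ)) = 0.001373 hr
Savings = 0.002745 − 0.001373 = 0.001373 hr

Final: 0.001373 hr


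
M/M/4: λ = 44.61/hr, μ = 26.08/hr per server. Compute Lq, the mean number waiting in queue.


a = λ/μ = 1.7105; ρ = a/4 = 0.4276
P₀ = 0.177598
Lq = P₀·a^c·ρ / (c!·(1−ρ)²) = 0.177598·8.56049·0.4276/(24·0.32761)
= 0.08269

Final: 0.08269


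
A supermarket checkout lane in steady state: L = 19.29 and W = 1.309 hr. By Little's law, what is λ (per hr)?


λ = L/W = 19.29/1.309 = 14.7364 /hr

Final: 14.7364 /hr


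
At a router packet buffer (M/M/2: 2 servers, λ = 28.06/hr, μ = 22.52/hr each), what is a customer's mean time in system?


a = 1.2460; ρ = 0.6230; P₀ = 0.232285
Lq = P₀·a^c·ρ/(c!(1−ρ)²) = 0.79039
Wq = Lq/λ = 0.79039/28.06 = 0.02817 hr
W = Wq + 1/μ = 0.02817 + 0.04440 = 0.07257 hr

Final: 0.07257 hr


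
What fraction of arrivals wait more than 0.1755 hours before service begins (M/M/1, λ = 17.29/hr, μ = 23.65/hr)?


ρ = 17.29/23.65 = 0.7311
P(Wq > t) = ρ·e^{−(μ−λ)t} = 0.7311·e^{−1.1162}
= 0.7311·0.327529 = 0.239449

Final: 0.239449


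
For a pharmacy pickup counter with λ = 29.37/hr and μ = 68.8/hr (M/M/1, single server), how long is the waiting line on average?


ρ = 29.37/68.8 = 0.4269
Lq = ρ²/(1−ρ) = 0.1822/0.5731 = 0.3180

Final: 0.3180


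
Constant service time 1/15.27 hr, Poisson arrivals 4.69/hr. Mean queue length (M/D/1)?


ρ = 4.69/15.27 = 0.3071
M/D/1: Lq = ρ²/(2(1−ρ)) = 0.09433/(2·0.6929) = 0.06808

Final: 0.06808


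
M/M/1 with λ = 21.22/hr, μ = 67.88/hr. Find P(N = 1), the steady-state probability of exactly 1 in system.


ρ = 21.22/67.88 = 0.3126
P_n = (1−ρ)·ρ^n = (1 − 0.3126)·0.3126^1 = 0.6874·0.312610 = 0.214885

Final: 0.214885


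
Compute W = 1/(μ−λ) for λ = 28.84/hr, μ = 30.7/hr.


W = 1/(μ−λ) = 1/(30.7 − 28.84) = 1/1.86 = 0.5376 hr

Final: 0.5376 hr


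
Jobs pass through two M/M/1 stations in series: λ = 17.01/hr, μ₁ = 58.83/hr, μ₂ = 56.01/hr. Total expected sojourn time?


Each node sees arrival rate λ = 17.01/hr (tandem ⇒ throughput preserved).
W₁ = 1/(μ₁−λ) = 1/(58.83−17.01) = 0.02391 hr
W₂ = 1/(μ₂−λ) = 1/(56.01−17.01) = 0.02564 hr
W_total = W₁ + W₂ = 0.02391 + 0.02564 = 0.04955 hr

Final: 0.04955 hr


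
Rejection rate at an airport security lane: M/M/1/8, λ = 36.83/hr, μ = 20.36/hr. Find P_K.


ρ = λ/μ = 36.83/20.36 = 1.8089
P_K = (1−ρ)ρ^K/(1−ρ^(K+1)) = (-0.8089·114.654621)/(1 − 207.403226)
= -92.748605/-206.403226 = 0.449356

Final: 0.449356


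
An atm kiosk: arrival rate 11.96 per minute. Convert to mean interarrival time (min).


Mean interarrival time = 1/λ = 1/11.96 minute = 0.08361 minute
In minutes: 0.08361 × 1 = 0.08361 min

Final: 0.08361 min


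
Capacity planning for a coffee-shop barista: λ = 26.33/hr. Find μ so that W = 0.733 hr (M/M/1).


W = 1/(μ−λ) ⇒ μ − λ = 1/W = 1/0.733 = 1.3643
μ = λ + 1/W = 26.33 + 1.3643 = 27.6943 per hr

Final: 27.6943 /hr


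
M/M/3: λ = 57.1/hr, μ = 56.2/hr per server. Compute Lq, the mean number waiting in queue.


a = λ/μ = 1.0160; ρ = a/3 = 0.3387
P₀ = 0.357593
Lq = P₀·a^c·ρ / (c!·(1−ρ)²) = 0.357593·1.04882·0.3387/(6·0.43736)
= 0.04840

Final: 0.04840


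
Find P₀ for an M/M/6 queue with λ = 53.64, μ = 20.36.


a = λ/μ = 53.64/20.36 = 2.6346; ρ = a/c = 0.4391
Σ_{k=0}^{5} a^k/k! (terms k=0..5) = 1.00000 + 2.63458 + 3.47050 + 3.04777 + 2.00739 + 1.05773 = 13.21797
Tail: a^6/(6!(1−ρ)) = 334.39977/(720·0.5609) = 0.82803
P₀ = 1/(13.21797 + 0.82803) = 1/14.04599 = 0.071195

Final: 0.071195


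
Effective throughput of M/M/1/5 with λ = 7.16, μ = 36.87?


ρ = 0.1942; P_K = (1−ρ)ρ^5/(1−ρ^6) = 0.0002226
λ_eff = λ(1 − P_K) = 7.16·(1 − 0.0002226) = 7.16·0.999777 = 7.1584 /hr

Final: 7.1584 /hr


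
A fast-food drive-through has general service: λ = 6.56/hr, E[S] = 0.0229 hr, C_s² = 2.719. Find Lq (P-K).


ρ = λ·E[S] = 6.56·0.0229 = 0.1502
Lq = ρ²(1+C_s²)/(2(1−ρ)) = 0.02257·(1+2.719)/(2·0.8498)
= 0.02257·3.7190/1.6996 = 0.04938

Final: 0.04938


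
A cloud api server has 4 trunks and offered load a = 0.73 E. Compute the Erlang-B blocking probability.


B(c,a) = (a^c/c!) / Σ_{k=0}^{c} a^k/k!
a^4/4! = 0.011833
Σ terms (k=0..4): 1.00000 + 0.73000 + 0.26645 + 0.06484 + 0.01183 = 2.073119
B = 0.011833/2.073119 = 0.005708

Final: 0.005708


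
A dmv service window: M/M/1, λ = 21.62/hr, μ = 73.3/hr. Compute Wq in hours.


ρ = 21.62/73.3 = 0.2950
Wq = ρ/(μ−λ) = 0.2950/(73.3 − 21.62) = 0.2950/51.68 = 0.005707 hr

Final: 0.005707 hr


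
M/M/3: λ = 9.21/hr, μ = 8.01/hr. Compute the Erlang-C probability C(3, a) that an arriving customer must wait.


a = λ/μ = 1.1498; ρ = a/3 = 0.3833
P₀ = 0.310400 (from M/M/c formula)
C(c,a) = [a^c/(c!(1−ρ))]·P₀ = [1.52013/(6·0.6167)]·0.310400
= 0.41080·0.310400 = 0.127514

Final: 0.127514


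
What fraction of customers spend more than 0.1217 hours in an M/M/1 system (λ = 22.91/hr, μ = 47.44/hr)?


W ~ Exponential(μ−λ) for M/M/1.
μ − λ = 47.44 − 22.91 = 24.5300
P(W > t) = e^{−(μ−λ)t} = e^{−2.9853} = 0.050524

Final: 0.050524


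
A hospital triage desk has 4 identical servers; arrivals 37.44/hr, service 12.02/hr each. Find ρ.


ρ = λ/(cμ) = 37.44/(4·12.02) = 37.44/48.08 = 0.7787

Final: 0.7787


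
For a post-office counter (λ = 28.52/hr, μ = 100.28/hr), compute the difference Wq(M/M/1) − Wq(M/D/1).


ρ = 28.52/100.28 = 0.2844
Wq(M/M/1) = ρ/(μ−λ) = 0.2844/71.76 = 0.003963 hr
Wq(M/D/1) = ρ/(2(μ−λ)) = 0.001982 hr
Savings = 0.003963 − 0.001982 = 0.001982 hr

Final: 0.001982 hr


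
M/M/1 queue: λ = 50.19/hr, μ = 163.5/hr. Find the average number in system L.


ρ = λ/μ = 50.19/163.5 = 0.3070
L = ρ/(1−ρ) = 0.3070/(1 − 0.3070) = 0.3070/0.6930 = 0.4429

Final: 0.4429


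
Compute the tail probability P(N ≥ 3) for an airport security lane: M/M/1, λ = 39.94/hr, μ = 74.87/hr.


ρ = 39.94/74.87 = 0.5335
P(N ≥ n) = ρ^n = 0.5335^3 = 0.151810

Final: 0.151810


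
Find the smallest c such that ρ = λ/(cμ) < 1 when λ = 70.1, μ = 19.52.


Stability requires cμ > λ ⇔ c > λ/μ.
λ/μ = 70.1/19.52 = 3.5912
Minimum integer c = ⌊3.5912⌋ + 1 = 4
Check: 4·19.52 = 78.08 > 70.1, while 3·19.52 = 58.56 ≤ 70.1

Final: 4 servers


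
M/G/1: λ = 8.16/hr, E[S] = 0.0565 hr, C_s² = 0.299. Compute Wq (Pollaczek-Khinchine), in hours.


ρ = λ·E[S] = 8.16·0.0565 = 0.4610
E[S²] = E[S]²(1+C_s²) = 0.0565²·(1+0.299) = 0.004147
Wq = λ·E[S²]/(2(1−ρ)) = 8.16·0.004147/(2·0.5390) = 0.03139 hr

Final: 0.03139 hr


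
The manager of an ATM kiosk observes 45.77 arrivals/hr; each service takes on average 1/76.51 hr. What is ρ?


ρ = λ/μ = 45.77/76.51 = 0.5982

Final: 0.5982


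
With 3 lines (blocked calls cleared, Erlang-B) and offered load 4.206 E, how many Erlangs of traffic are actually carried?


B(3,4.206) = 0.468807 (Erlang-B)
Carried load = a(1 − B) = 4.206·(1 − 0.468807) = 4.206·0.531193 = 2.2342 E

Final: 2.2342 Erlangs


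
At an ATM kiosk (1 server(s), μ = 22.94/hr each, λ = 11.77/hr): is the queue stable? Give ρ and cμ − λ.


Total capacity cμ = 1·22.94 = 22.94/hr
ρ = λ/(cμ) = 11.77/22.94 = 0.5131
Stable ⇔ ρ < 1: YES
Spare capacity = cμ − λ = 22.94 − 11.77 = 11.17/hr

Final: ρ = 0.5131; stable; margin = 11.17/hr


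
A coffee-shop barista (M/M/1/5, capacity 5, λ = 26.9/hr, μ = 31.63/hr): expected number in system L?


ρ = 26.9/31.63 = 0.8505
L = ρ[1 − (K+1)ρ^K + Kρ^(K+1)] / [(1−ρ)(1−ρ^(K+1))]
Numerator: 0.8505·(1 − 6·0.444903 + 5·0.378372) = 0.189175
Denominator: (0.1495)·(0.621628) = 0.092959
L = 0.189175/0.092959 = 2.0350

Final: 2.0350


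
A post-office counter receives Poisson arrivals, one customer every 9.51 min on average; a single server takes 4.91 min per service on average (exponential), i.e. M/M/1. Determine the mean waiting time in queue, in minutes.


λ = 60/9.51 = 6.3091 /hr
μ = 60/4.91 = 12.2200 /hr
ρ = λ/μ = 6.3091/12.2200 = 0.5163
Wq = ρ/(μ−λ) = 0.5163/(12.2200−6.3091) = 0.08735 hr
In minutes: 0.08735·60 = 5.241 min

Final: 5.241 min
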